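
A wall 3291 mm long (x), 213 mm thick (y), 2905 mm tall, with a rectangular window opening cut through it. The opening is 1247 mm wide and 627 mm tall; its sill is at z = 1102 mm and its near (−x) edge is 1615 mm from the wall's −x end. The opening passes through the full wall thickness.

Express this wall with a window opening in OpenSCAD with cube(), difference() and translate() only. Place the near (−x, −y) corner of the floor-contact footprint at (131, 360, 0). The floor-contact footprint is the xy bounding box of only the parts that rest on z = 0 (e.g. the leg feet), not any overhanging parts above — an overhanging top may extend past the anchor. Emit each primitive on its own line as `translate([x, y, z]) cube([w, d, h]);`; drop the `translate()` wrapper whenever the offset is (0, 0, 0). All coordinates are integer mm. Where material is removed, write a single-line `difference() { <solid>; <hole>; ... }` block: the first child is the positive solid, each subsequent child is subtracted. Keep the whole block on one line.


difference() { translate([131, 360, 0]) cube([3291, 213, 2905]); translate([1746, 360, 1102]) cube([1247, 213, 627]); }


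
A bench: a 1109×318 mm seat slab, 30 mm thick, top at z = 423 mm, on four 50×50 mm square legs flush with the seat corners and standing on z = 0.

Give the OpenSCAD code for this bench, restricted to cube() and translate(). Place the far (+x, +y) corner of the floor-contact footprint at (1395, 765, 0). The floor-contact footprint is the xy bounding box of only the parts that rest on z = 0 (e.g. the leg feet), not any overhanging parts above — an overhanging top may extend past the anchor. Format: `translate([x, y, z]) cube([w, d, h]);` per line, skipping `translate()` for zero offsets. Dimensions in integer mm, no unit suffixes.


// leg_h = 423 − 30 = 393
translate([286, 447, 393]) cube([1109, 318, 30]);
translate([286, 447, 0]) cube([50, 50, 393]);
translate([286, 715, 0]) cube([50, 50, 393]);
translate([1345, 447, 0]) cube([50, 50, 393]);
translate([1345, 715, 0]) cube([50, 50, 393]);


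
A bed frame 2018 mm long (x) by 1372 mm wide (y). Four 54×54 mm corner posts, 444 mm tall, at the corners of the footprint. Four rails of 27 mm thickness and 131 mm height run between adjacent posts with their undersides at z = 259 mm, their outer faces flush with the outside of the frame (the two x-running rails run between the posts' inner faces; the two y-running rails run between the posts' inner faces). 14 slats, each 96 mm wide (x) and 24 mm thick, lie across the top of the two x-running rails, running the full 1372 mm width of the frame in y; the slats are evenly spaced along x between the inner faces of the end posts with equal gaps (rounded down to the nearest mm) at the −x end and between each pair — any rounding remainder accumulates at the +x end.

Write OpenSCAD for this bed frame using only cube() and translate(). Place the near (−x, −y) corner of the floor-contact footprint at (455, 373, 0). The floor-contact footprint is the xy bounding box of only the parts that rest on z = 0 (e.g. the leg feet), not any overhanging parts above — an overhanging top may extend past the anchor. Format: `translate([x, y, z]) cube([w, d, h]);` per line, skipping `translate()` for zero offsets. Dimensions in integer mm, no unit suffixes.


translate([455, 373, 0]) cube([54, 54, 444]);
translate([455, 1691, 0]) cube([54, 54, 444]);
translate([2419, 373, 0]) cube([54, 54, 444]);
translate([2419, 1691, 0]) cube([54, 54, 444]);
translate([509, 373, 259]) cube([1910, 27, 131]);
translate([509, 1718, 259]) cube([1910, 27, 131]);
translate([455, 427, 259]) cube([27, 1264, 131]);
translate([2446, 427, 259]) cube([27, 1264, 131]);
translate([546, 373, 390]) cube([96, 1372, 24]);
translate([679, 373, 390]) cube([96, 1372, 24]);
translate([812, 373, 390]) cube([96, 1372, 24]);
translate([945, 373, 390]) cube([96, 1372, 24]);
translate([1078, 373, 390]) cube([96, 1372, 24]);
translate([1211, 373, 390]) cube([96, 1372, 24]);
translate([1344, 373, 390]) cube([96, 1372, 24]);
translate([1477, 373, 390]) cube([96, 1372, 24]);
translate([1610, 373, 390]) cube([96, 1372, 24]);
translate([1743, 373, 390]) cube([96, 1372, 24]);
translate([1876, 373, 390]) cube([96, 1372, 24]);
translate([2009, 373, 390]) cube([96, 1372, 24]);
translate([2142, 373, 390]) cube([96, 1372, 24]);
translate([2275, 373, 390]) cube([96, 1372, 24]);


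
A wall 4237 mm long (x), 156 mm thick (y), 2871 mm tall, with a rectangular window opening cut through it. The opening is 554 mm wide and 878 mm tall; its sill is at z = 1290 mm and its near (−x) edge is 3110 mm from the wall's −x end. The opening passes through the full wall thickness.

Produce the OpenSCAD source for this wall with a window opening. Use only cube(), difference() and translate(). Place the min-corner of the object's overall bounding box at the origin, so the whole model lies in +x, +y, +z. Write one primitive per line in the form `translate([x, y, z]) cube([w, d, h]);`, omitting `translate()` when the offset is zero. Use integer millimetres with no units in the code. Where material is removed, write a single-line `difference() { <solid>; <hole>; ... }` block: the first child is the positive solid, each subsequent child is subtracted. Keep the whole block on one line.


difference() { cube([4237, 156, 2871]); translate([3110, 0, 1290]) cube([554, 156, 878]); }


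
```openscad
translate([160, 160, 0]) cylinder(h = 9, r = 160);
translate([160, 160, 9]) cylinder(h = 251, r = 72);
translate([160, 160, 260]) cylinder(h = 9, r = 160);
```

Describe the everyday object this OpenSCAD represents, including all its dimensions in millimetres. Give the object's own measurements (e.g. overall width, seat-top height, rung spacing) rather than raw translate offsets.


A spool: two coaxial disc flanges of radius 160 mm and thickness 9 mm, joined by a core cylinder of radius 72 mm and height 251 mm. The lower flange rests on z = 0 and the three cylinders share a vertical axis.


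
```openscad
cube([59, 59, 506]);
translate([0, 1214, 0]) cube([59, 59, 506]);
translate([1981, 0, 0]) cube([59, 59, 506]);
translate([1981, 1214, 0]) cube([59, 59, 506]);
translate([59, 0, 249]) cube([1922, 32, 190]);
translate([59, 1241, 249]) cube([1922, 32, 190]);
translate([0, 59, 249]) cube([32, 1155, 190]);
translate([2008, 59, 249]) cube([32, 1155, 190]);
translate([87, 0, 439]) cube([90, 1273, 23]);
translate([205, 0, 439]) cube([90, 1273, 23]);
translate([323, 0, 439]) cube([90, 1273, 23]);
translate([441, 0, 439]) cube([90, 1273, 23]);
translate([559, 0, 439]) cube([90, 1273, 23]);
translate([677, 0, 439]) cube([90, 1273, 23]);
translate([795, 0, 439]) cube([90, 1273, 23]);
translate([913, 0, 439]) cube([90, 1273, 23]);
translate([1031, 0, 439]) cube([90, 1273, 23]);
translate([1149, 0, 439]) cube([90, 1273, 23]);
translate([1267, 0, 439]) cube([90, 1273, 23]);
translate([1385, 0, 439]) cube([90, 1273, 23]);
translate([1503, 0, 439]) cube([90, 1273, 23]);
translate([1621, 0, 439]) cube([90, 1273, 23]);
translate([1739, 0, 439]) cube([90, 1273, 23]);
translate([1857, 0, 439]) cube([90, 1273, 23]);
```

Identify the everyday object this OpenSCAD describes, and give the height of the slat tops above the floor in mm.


A bed frame. The slat-top height is 462 mm.

Four posts, four rails, and a row of slats — a bed frame. Slats sit on the rails at z = 249 + 190 = 439; with slat thickness 23, the top is 462 mm.


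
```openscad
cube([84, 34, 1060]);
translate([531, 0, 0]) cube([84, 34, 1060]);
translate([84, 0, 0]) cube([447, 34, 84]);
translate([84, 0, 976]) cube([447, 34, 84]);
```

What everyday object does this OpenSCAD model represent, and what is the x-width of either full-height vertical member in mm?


A picture frame. The border width is 84 mm.

Four thin pieces enclosing a rectangular opening — a picture frame. The two full-height stiles are 1060 mm tall; the top rail sits at z = 976 and is 84 mm tall, so the border above the opening is 1060 − 976 = 84 mm, matching the stile x-width.


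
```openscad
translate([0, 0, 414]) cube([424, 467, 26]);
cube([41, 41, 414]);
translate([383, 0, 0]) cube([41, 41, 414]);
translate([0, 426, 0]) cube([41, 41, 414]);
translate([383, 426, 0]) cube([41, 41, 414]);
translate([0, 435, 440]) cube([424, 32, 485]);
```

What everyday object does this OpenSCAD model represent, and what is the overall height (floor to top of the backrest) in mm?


A chair. The overall height is 925 mm.

A slab on four corner posts with a tall panel at the back — a chair. The seat slab sits at z = 414 with thickness 26, and the 485 mm backrest starts at the seat top, so the overall height is 414 + 26 + 485 = 925 mm.


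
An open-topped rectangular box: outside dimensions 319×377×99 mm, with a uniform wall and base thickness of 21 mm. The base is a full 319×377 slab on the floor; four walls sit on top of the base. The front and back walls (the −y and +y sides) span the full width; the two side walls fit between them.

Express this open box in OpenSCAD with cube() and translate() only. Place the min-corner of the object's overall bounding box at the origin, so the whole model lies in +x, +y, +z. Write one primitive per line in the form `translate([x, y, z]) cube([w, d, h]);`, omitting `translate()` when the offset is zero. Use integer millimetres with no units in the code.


cube([319, 377, 21]);
translate([0, 0, 21]) cube([319, 21, 78]);
translate([0, 356, 21]) cube([319, 21, 78]);
translate([0, 21, 21]) cube([21, 335, 78]);
translate([298, 21, 21]) cube([21, 335, 78]);


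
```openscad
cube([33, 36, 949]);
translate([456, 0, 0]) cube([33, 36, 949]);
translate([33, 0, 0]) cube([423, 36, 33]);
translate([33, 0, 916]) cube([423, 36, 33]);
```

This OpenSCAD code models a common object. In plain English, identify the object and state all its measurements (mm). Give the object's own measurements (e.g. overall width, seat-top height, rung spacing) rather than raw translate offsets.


A rectangular picture frame lying in the x–z plane (depth along y). The opening is 423 mm wide (x) by 883 mm tall (z), surrounded by a border 33 mm wide on all four sides. The frame is 36 mm deep and is made of two full-height vertical stiles with two horizontal rails fitted between them.


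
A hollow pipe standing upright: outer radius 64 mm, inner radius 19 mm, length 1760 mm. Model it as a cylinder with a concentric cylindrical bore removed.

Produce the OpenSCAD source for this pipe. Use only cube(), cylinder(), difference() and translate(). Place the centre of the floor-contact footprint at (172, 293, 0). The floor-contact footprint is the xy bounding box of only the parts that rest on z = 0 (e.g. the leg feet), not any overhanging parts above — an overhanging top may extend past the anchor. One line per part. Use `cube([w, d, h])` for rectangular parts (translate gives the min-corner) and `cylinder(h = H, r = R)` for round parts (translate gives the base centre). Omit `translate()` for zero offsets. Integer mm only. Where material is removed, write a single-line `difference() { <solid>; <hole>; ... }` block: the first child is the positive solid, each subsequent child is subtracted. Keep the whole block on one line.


difference() { translate([172, 293, 0]) cylinder(h = 1760, r = 64); translate([172, 293, 0]) cylinder(h = 1760, r = 19); }


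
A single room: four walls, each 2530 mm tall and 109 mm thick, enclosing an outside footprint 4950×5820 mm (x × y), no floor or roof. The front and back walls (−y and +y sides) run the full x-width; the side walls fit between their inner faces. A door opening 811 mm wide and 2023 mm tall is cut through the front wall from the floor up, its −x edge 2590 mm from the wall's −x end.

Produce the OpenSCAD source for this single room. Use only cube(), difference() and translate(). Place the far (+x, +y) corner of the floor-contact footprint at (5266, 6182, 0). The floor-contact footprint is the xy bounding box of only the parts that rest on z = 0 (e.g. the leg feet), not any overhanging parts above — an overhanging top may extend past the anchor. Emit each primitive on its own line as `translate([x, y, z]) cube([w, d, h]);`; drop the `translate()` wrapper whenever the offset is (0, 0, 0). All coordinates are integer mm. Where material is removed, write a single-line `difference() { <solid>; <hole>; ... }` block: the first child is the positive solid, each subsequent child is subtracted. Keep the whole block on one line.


difference() { translate([316, 362, 0]) cube([4950, 109, 2530]); translate([2906, 362, 0]) cube([811, 109, 2023]); }
translate([316, 6073, 0]) cube([4950, 109, 2530]);
translate([316, 471, 0]) cube([109, 5602, 2530]);
translate([5157, 471, 0]) cube([109, 5602, 2530]);


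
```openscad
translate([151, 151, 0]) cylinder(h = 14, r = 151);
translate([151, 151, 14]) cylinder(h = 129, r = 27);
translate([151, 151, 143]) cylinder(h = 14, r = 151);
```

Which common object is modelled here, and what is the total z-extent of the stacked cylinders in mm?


A spool. The overall height is 157 mm.

Three coaxial cylinders, large–small–large — a spool. Two 14 mm flanges and a 129 mm core give 14 + 129 + 14 = 157 mm.


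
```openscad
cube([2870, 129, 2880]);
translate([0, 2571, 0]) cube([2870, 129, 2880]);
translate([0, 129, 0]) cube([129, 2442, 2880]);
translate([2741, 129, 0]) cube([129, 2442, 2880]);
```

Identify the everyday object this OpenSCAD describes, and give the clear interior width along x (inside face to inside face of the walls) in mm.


A house (or room) frame. The interior width is 2612 mm.

Four 2880 mm walls enclosing a rectangle with no floor or roof — a room or house frame. Outside width is 2870 mm and wall thickness is 129 mm, so the interior width is 2870 − 2 × 129 = 2612 mm.


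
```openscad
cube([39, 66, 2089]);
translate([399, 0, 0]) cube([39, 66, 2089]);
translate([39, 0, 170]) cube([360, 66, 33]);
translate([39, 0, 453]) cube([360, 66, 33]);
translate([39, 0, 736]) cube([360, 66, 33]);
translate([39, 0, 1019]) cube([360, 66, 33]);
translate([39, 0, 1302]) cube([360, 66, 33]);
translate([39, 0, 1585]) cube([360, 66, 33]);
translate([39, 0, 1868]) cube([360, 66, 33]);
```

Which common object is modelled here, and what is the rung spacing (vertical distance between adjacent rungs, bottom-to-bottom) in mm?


A ladder. The rung spacing is 283 mm.

Two tall 39×66 posts with 7 short bars between them — a ladder. Adjacent rungs sit at z = 170 and z = 453, so the spacing is 453 − 170 = 283 mm.


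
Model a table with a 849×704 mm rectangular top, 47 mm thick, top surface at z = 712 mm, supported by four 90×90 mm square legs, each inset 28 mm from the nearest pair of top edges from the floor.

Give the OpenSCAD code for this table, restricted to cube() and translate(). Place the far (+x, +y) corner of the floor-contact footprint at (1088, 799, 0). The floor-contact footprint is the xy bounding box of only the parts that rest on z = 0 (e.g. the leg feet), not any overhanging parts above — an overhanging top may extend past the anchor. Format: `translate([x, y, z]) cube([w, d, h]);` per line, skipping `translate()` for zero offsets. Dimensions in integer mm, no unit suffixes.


// leg_h = 712 - 47 = 665
translate([267, 123, 665]) cube([849, 704, 47]);
translate([295, 151, 0]) cube([90, 90, 665]);
translate([998, 151, 0]) cube([90, 90, 665]);
translate([295, 709, 0]) cube([90, 90, 665]);
translate([998, 709, 0]) cube([90, 90, 665]);


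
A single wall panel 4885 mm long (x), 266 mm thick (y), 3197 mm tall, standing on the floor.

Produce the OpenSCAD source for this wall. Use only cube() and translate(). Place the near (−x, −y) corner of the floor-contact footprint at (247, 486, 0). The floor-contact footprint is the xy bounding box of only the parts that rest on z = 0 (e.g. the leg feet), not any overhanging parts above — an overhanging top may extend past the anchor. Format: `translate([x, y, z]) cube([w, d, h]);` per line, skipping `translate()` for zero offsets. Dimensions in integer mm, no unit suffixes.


translate([247, 486, 0]) cube([4885, 266, 3197]);


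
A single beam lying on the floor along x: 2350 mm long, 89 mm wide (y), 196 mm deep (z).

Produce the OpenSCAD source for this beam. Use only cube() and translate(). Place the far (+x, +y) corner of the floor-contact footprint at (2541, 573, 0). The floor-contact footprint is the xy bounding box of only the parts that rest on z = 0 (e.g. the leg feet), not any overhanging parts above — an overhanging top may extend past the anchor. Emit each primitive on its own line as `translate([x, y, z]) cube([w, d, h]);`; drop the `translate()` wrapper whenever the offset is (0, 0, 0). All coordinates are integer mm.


translate([191, 484, 0]) cube([2350, 89, 196]);


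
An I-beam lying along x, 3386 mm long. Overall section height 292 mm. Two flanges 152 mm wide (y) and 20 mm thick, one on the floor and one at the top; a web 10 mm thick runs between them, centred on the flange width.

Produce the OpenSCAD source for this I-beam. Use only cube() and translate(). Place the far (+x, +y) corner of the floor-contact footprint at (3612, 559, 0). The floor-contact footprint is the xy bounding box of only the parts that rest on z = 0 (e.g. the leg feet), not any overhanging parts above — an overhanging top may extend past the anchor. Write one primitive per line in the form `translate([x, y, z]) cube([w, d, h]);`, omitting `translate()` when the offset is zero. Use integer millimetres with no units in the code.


translate([226, 407, 0]) cube([3386, 152, 20]);
translate([226, 478, 20]) cube([3386, 10, 252]);
translate([226, 407, 272]) cube([3386, 152, 20]);


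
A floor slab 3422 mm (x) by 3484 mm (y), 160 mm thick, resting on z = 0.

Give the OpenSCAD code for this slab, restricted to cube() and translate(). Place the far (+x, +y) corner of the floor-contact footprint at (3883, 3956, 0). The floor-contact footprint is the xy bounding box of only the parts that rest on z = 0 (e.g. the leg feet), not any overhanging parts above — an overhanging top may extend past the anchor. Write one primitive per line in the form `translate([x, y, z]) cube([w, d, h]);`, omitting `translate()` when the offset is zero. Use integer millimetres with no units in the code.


translate([461, 472, 0]) cube([3422, 3484, 160]);


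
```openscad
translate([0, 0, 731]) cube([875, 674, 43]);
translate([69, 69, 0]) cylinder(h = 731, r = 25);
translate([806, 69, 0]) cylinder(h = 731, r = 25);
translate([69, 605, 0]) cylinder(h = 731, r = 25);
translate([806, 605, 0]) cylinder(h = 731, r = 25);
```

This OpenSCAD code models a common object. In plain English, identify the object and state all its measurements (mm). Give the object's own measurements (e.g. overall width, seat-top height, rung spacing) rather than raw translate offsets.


A rectangular dining table. The top is 875×674×43 mm with its upper surface at z = 774 mm. It stands on four round legs of 50 mm diameter, each leg's bounding box inset 44 mm from the nearest pair of top edges, running from the floor to the underside of the top.


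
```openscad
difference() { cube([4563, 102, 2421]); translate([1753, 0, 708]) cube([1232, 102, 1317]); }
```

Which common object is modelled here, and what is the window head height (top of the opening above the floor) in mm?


A wall with a window opening. The window head height is 2025 mm.

A wall with a rectangular opening subtracted — a window. Sill at z = 708, opening 1317 mm tall, so the head is at 708 + 1317 = 2025 mm.


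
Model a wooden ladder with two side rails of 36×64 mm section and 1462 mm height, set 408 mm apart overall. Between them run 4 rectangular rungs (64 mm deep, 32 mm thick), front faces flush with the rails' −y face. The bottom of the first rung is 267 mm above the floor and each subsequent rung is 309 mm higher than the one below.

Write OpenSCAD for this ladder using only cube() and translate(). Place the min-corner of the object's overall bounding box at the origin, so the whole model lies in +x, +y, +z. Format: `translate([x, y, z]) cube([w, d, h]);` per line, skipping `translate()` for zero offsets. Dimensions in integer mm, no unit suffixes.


cube([36, 64, 1462]);
translate([372, 0, 0]) cube([36, 64, 1462]);
translate([36, 0, 267]) cube([336, 64, 32]);
translate([36, 0, 576]) cube([336, 64, 32]);
translate([36, 0, 885]) cube([336, 64, 32]);
translate([36, 0, 1194]) cube([336, 64, 32]);


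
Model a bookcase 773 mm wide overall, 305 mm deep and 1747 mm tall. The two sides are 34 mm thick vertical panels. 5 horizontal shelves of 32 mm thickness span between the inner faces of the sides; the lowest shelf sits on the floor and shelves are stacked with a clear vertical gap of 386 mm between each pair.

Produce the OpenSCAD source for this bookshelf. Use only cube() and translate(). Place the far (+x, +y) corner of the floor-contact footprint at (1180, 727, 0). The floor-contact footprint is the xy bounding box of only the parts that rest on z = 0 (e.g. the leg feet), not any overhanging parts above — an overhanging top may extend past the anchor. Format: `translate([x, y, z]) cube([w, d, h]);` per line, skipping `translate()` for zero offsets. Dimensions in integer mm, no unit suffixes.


translate([407, 422, 0]) cube([34, 305, 1747]);
translate([1146, 422, 0]) cube([34, 305, 1747]);
translate([441, 422, 0]) cube([705, 305, 32]);
translate([441, 422, 418]) cube([705, 305, 32]);
translate([441, 422, 836]) cube([705, 305, 32]);
translate([441, 422, 1254]) cube([705, 305, 32]);
translate([441, 422, 1672]) cube([705, 305, 32]);


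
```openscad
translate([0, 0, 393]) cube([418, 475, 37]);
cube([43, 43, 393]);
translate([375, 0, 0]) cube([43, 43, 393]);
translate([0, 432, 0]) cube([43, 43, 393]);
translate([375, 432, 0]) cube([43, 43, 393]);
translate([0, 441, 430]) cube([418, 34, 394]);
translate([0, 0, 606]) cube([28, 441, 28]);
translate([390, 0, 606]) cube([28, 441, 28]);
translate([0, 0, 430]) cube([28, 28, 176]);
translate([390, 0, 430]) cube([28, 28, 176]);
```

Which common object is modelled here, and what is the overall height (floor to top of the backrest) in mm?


A chair. The overall height is 824 mm.

A slab on four corner posts with a tall panel at the back — a chair. The seat slab sits at z = 393 with thickness 37, and the 394 mm backrest starts at the seat top, so the overall height is 393 + 37 + 394 = 824 mm.


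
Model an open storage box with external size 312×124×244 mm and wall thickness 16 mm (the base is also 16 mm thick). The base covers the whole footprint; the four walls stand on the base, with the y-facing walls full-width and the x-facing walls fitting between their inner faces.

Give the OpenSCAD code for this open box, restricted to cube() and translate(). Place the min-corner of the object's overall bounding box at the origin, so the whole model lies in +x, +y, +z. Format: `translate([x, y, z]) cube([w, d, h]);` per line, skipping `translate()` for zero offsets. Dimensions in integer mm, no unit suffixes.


cube([312, 124, 16]);
translate([0, 0, 16]) cube([312, 16, 228]);
translate([0, 108, 16]) cube([312, 16, 228]);
translate([0, 16, 16]) cube([16, 92, 228]);
translate([296, 16, 16]) cube([16, 92, 228]);


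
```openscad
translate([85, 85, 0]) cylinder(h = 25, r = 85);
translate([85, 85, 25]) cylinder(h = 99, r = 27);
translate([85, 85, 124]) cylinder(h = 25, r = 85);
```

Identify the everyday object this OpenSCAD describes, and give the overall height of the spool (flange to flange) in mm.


A spool. The overall height is 149 mm.

Three coaxial cylinders, large–small–large — a spool. Two 25 mm flanges and a 99 mm core give 25 + 99 + 25 = 149 mm.


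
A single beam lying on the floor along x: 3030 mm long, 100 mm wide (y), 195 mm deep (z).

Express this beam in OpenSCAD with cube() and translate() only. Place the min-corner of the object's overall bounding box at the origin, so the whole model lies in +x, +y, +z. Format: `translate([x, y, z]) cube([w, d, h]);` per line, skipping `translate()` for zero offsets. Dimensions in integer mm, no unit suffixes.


cube([3030, 100, 195]);


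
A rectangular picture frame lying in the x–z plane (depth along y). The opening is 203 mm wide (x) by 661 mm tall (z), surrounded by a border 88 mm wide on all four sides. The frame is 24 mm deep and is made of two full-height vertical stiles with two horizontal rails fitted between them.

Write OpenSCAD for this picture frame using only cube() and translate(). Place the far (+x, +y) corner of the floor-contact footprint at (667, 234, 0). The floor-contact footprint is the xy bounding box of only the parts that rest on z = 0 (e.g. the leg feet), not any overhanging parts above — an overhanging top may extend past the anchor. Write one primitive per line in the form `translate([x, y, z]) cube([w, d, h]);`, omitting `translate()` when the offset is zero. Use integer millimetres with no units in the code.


translate([288, 210, 0]) cube([88, 24, 837]);
translate([579, 210, 0]) cube([88, 24, 837]);
translate([376, 210, 0]) cube([203, 24, 88]);
translate([376, 210, 749]) cube([203, 24, 88]);


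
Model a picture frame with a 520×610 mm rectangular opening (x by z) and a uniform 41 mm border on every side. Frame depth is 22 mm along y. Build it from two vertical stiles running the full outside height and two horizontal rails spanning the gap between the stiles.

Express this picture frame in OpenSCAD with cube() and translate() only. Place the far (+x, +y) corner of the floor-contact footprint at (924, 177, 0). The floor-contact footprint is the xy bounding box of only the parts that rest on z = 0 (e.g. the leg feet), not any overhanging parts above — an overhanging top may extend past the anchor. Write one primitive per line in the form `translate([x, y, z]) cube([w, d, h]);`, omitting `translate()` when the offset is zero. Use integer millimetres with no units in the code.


translate([322, 155, 0]) cube([41, 22, 692]);
translate([883, 155, 0]) cube([41, 22, 692]);
translate([363, 155, 0]) cube([520, 22, 41]);
translate([363, 155, 651]) cube([520, 22, 41]);


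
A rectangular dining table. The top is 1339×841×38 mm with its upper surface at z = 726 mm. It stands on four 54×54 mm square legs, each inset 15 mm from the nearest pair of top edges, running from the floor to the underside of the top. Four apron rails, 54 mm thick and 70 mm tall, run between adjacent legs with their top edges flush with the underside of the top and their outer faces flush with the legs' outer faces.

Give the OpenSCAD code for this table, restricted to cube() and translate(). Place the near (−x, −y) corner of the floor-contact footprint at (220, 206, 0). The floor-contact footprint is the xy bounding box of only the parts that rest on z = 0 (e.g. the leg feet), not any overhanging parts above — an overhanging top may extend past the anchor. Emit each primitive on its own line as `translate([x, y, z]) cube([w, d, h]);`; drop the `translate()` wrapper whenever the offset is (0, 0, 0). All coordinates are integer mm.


translate([205, 191, 688]) cube([1339, 841, 38]);
translate([220, 206, 0]) cube([54, 54, 688]);
translate([1475, 206, 0]) cube([54, 54, 688]);
translate([220, 963, 0]) cube([54, 54, 688]);
translate([1475, 963, 0]) cube([54, 54, 688]);
translate([274, 206, 618]) cube([1201, 54, 70]);
translate([274, 963, 618]) cube([1201, 54, 70]);
translate([220, 260, 618]) cube([54, 703, 70]);
translate([1475, 260, 618]) cube([54, 703, 70]);


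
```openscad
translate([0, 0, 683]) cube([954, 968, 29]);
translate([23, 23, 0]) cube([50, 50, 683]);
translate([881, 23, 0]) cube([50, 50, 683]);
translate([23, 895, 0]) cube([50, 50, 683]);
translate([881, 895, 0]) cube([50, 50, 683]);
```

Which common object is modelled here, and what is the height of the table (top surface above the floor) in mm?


A table. The table height is 712 mm.

A 954×968×29 slab sits at z = 683 on four 50 mm square posts — a table. The top surface is at 683 + 29 = 712 mm.


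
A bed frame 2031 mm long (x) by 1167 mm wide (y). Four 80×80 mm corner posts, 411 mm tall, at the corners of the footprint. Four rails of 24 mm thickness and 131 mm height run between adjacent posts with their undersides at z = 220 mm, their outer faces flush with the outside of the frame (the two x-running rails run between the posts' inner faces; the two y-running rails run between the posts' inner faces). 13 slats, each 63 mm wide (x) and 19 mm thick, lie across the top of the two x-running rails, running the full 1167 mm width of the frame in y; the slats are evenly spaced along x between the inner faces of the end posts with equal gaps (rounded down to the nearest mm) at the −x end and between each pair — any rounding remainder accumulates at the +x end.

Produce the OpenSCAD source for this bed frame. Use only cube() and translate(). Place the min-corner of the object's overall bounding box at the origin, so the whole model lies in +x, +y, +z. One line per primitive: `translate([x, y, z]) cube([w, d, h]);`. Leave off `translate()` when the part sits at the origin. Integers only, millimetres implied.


cube([80, 80, 411]);
translate([0, 1087, 0]) cube([80, 80, 411]);
translate([1951, 0, 0]) cube([80, 80, 411]);
translate([1951, 1087, 0]) cube([80, 80, 411]);
translate([80, 0, 220]) cube([1871, 24, 131]);
translate([80, 1143, 220]) cube([1871, 24, 131]);
translate([0, 80, 220]) cube([24, 1007, 131]);
translate([2007, 80, 220]) cube([24, 1007, 131]);
translate([155, 0, 351]) cube([63, 1167, 19]);
translate([293, 0, 351]) cube([63, 1167, 19]);
translate([431, 0, 351]) cube([63, 1167, 19]);
translate([569, 0, 351]) cube([63, 1167, 19]);
translate([707, 0, 351]) cube([63, 1167, 19]);
translate([845, 0, 351]) cube([63, 1167, 19]);
translate([983, 0, 351]) cube([63, 1167, 19]);
translate([1121, 0, 351]) cube([63, 1167, 19]);
translate([1259, 0, 351]) cube([63, 1167, 19]);
translate([1397, 0, 351]) cube([63, 1167, 19]);
translate([1535, 0, 351]) cube([63, 1167, 19]);
translate([1673, 0, 351]) cube([63, 1167, 19]);
translate([1811, 0, 351]) cube([63, 1167, 19]);


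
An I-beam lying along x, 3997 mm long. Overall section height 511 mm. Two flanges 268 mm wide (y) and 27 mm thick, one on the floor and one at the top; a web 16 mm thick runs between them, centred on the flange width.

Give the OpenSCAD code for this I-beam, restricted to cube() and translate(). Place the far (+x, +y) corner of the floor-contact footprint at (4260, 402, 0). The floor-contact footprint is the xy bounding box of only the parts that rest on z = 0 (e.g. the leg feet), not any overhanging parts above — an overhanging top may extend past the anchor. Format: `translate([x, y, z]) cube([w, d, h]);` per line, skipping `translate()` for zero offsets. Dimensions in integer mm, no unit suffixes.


translate([263, 134, 0]) cube([3997, 268, 27]);
translate([263, 260, 27]) cube([3997, 16, 457]);
translate([263, 134, 484]) cube([3997, 268, 27]);


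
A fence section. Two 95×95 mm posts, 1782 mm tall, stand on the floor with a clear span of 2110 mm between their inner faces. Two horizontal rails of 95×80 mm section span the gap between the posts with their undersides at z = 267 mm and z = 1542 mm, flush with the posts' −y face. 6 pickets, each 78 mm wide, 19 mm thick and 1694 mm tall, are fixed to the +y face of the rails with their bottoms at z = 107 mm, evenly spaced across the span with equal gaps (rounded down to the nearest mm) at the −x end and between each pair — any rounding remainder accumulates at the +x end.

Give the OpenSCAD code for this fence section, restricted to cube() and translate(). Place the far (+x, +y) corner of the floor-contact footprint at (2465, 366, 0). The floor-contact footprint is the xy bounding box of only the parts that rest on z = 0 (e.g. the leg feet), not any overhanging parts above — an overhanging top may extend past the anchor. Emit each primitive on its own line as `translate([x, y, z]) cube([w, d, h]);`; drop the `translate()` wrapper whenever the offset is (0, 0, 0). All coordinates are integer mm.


translate([165, 271, 0]) cube([95, 95, 1782]);
translate([2370, 271, 0]) cube([95, 95, 1782]);
translate([260, 271, 267]) cube([2110, 95, 80]);
translate([260, 271, 1542]) cube([2110, 95, 80]);
translate([494, 366, 107]) cube([78, 19, 1694]);
translate([806, 366, 107]) cube([78, 19, 1694]);
translate([1118, 366, 107]) cube([78, 19, 1694]);
translate([1430, 366, 107]) cube([78, 19, 1694]);
translate([1742, 366, 107]) cube([78, 19, 1694]);
translate([2054, 366, 107]) cube([78, 19, 1694]);


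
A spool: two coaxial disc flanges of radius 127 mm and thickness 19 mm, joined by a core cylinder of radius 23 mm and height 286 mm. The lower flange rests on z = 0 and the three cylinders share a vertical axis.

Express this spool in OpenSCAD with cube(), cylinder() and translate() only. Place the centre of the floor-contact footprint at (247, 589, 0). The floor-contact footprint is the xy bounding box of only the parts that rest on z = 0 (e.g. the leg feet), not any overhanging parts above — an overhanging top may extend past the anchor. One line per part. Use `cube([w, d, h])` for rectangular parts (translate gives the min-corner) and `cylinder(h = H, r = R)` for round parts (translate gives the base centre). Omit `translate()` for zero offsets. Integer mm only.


translate([247, 589, 0]) cylinder(h = 19, r = 127);
translate([247, 589, 19]) cylinder(h = 286, r = 23);
translate([247, 589, 305]) cylinder(h = 19, r = 127);


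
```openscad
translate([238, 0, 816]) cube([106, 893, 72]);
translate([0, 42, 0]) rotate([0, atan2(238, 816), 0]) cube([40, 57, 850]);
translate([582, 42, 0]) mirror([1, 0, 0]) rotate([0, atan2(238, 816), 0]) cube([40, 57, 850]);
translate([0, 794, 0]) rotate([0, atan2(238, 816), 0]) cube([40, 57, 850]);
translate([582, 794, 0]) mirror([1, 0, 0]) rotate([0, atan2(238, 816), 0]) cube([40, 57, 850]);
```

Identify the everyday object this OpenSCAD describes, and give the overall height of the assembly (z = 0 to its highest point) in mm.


A sawhorse. The overall height is 888 mm.

A beam across two mirrored pairs of raked legs — a sawhorse. The beam's underside is at z = 816 (matching the legs' vertical rise in atan2(238, 816)) and the beam is 72 mm tall, so its top is at 816 + 72 = 888 mm. The raked legs top out at the beam's underside, so that is the highest point.


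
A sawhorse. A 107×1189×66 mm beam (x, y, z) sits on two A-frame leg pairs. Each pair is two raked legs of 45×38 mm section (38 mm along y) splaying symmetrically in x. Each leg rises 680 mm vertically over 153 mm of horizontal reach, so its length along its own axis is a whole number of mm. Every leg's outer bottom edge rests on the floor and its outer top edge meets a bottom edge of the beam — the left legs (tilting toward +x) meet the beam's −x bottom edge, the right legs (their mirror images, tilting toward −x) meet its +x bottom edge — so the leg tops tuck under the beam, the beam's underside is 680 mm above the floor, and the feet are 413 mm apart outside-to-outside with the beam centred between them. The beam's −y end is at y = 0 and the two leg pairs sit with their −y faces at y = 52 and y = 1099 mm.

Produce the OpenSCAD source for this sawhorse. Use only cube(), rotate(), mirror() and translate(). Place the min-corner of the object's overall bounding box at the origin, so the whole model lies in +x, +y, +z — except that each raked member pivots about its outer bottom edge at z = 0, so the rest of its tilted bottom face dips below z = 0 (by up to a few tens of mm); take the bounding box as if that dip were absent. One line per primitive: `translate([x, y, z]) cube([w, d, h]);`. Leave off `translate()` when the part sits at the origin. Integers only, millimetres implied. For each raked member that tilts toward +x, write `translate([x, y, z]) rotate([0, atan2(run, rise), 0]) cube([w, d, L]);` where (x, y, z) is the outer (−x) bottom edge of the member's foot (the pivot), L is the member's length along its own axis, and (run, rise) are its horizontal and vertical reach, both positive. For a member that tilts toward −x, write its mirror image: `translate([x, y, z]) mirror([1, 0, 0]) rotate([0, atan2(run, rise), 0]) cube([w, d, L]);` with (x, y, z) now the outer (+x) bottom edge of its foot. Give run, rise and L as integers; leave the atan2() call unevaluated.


translate([153, 0, 680]) cube([107, 1189, 66]);
translate([0, 52, 0]) rotate([0, atan2(153, 680), 0]) cube([45, 38, 697]);
translate([413, 52, 0]) mirror([1, 0, 0]) rotate([0, atan2(153, 680), 0]) cube([45, 38, 697]);
translate([0, 1099, 0]) rotate([0, atan2(153, 680), 0]) cube([45, 38, 697]);
translate([413, 1099, 0]) mirror([1, 0, 0]) rotate([0, atan2(153, 680), 0]) cube([45, 38, 697]);


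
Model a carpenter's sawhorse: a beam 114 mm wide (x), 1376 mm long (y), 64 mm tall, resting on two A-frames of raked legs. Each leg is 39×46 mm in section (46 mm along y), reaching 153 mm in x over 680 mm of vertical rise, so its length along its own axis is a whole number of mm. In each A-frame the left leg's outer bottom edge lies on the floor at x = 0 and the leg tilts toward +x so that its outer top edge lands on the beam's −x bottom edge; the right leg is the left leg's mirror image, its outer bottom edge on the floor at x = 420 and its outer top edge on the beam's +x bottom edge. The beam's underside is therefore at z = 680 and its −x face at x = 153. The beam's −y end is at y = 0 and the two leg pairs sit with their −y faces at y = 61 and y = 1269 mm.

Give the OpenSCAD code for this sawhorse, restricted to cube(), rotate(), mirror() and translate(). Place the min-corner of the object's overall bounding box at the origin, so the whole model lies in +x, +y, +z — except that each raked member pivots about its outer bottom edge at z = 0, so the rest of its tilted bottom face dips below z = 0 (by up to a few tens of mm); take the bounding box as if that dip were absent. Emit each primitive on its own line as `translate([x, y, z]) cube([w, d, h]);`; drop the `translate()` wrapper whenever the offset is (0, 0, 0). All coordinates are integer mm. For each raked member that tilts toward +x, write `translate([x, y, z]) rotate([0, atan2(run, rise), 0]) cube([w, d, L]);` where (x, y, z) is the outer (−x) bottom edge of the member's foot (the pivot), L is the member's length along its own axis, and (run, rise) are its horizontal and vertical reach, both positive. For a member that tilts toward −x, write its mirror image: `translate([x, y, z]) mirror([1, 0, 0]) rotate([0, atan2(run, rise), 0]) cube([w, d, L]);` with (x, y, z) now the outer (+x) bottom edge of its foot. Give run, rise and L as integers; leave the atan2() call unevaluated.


translate([153, 0, 680]) cube([114, 1376, 64]);
translate([0, 61, 0]) rotate([0, atan2(153, 680), 0]) cube([39, 46, 697]);
translate([420, 61, 0]) mirror([1, 0, 0]) rotate([0, atan2(153, 680), 0]) cube([39, 46, 697]);
translate([0, 1269, 0]) rotate([0, atan2(153, 680), 0]) cube([39, 46, 697]);
translate([420, 1269, 0]) mirror([1, 0, 0]) rotate([0, atan2(153, 680), 0]) cube([39, 46, 697]);


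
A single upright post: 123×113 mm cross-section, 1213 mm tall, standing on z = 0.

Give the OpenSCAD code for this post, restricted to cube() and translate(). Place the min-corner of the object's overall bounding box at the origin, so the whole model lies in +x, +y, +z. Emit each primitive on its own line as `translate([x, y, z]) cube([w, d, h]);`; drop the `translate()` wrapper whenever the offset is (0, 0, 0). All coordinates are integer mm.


cube([123, 113, 1213]);


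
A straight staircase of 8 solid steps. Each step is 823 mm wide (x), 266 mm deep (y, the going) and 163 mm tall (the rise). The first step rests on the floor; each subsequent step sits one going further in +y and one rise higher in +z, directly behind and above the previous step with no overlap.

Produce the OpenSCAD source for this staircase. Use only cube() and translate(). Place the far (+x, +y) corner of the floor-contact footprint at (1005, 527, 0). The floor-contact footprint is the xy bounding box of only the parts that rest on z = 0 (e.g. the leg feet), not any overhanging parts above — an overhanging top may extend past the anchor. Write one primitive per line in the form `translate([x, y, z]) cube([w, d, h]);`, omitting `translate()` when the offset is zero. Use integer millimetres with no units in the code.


translate([182, 261, 0]) cube([823, 266, 163]);
translate([182, 527, 163]) cube([823, 266, 163]);
translate([182, 793, 326]) cube([823, 266, 163]);
translate([182, 1059, 489]) cube([823, 266, 163]);
translate([182, 1325, 652]) cube([823, 266, 163]);
translate([182, 1591, 815]) cube([823, 266, 163]);
translate([182, 1857, 978]) cube([823, 266, 163]);
translate([182, 2123, 1141]) cube([823, 266, 163]);
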